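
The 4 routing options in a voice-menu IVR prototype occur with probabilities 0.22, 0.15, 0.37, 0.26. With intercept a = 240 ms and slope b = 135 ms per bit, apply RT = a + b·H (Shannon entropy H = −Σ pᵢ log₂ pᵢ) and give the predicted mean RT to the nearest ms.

500 ms

H = 0.22·log₂(1/0.22) + 0.15·log₂(1/0.15) + 0.37·log₂(1/0.37) + 0.26·log₂(1/0.26) = 1.9271 bits.
RT = 240 + 135 × 1.9271 = 500.16 ms.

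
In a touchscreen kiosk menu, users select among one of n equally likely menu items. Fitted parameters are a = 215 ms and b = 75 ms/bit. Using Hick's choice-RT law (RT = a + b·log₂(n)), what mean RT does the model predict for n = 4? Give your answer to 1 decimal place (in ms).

365.0 ms

log₂(4) = 2 bits, so RT = 215 + 75 × 2 ≈ 365.000 ms.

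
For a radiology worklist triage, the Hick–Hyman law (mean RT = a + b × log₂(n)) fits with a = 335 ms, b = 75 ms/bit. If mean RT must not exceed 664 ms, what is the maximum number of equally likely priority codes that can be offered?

20

Information budget: (664 − 335)/75 = 4.3867 bits, so n ≤ 2^4.3867 = 20.918 → at most 20.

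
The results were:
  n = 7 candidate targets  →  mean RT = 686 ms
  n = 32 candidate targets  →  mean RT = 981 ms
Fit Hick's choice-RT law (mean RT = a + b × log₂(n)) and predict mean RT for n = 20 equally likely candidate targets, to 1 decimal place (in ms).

889.8 ms

RT is linear in log₂ n, so two points fix the line:
  b = (981 − 686) / (log₂ 32 − log₂ 7) = 295 / (5 − 2.8074) = 134.541 ms/bit
  a = 686 − 134.541 × 2.8074 = 308.297 ms
Then RT(20) = 308.297 + 134.541 × log₂ 20 = 308.297 + 134.541 × 4.3219 ≈ 889.772 ms.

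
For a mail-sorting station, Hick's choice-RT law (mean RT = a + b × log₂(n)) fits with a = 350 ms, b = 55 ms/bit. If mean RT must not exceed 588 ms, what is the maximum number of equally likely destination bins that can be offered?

Information budget: (588 − 350)/55 = 4.3273 bits, so n ≤ 2^4.3273 = 20.074 → at most 20.

20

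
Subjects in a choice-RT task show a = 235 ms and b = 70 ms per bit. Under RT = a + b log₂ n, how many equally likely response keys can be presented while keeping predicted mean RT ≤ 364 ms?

Information budget: (364 − 235)/70 = 1.8429 bits, so n ≤ 2^1.8429 = 3.587 → at most 3.

3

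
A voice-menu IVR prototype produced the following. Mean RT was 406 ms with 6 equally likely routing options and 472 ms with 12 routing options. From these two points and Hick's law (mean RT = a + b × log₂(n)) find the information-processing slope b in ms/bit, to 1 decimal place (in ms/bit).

66.0 ms/bit

Slope: b = (472 − 406) / (log₂ 12 − log₂ 6) = 66/1.0000 = 66.000 ms/bit.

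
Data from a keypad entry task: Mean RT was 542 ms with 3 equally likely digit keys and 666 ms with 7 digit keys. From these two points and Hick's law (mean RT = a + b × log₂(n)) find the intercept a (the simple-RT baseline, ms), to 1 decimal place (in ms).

381.2 ms

The slope on a log₂ axis is (666 − 542) / (2.8074 − 1.5850) = 101.440 ms/bit.
a = RT₁ − b·log₂ n₁ = 542 − 101.440 × 1.5850 = 381.221 ms.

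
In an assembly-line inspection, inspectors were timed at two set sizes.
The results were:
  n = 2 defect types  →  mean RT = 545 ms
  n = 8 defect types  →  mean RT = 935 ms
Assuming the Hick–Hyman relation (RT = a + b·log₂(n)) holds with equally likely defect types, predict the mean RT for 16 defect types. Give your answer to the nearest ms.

1130 ms

Solve the two-equation system in a and b:
  b = (935 − 545) / (log₂ 8 − log₂ 2) = 390 / (3 − 1) = 195 ms/bit
  a = 545 − 195 × 1 = 350 ms
Then RT(16) = 350 + 195 × log₂ 16 = 350 + 195 × 4 ≈ 1130.000 ms.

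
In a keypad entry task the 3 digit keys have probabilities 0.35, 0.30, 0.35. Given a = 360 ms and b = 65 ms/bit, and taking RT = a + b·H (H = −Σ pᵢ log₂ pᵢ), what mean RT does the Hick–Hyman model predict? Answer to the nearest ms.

H = 0.35·log₂(1/0.35) + 0.30·log₂(1/0.30) + 0.35·log₂(1/0.35) = 1.5813 bits.
RT = 360 + 65 × 1.5813 = 462.78 ms.

463 ms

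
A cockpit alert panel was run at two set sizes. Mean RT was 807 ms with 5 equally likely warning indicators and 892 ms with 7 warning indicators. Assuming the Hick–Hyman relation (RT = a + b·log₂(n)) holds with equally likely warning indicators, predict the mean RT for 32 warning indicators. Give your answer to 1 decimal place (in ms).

1275.9 ms

Fit slope and intercept:
  b = (892 − 807) / (log₂ 7 − log₂ 5) = 85 / (2.8074 − 2.3219) = 175.104 ms/bit
  a = 807 − 175.104 × 2.3219 = 400.422 ms
Then RT(32) = 400.422 + 175.104 × log₂ 32 = 400.422 + 175.104 × 5 ≈ 1275.940 ms.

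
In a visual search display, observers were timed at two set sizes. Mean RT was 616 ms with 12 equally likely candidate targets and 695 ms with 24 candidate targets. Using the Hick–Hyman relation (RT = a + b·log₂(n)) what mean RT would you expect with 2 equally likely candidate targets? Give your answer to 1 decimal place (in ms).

411.8 ms

Solve the two-equation system in a and b:
  b = (695 − 616) / (log₂ 24 − log₂ 12) = 79 / (4.5850 − 3.5850) = 79.000 ms/bit
  a = 616 − 79.000 × 3.5850 = 332.788 ms
Then RT(2) = 332.788 + 79.000 × log₂ 2 = 332.788 + 79.000 × 1 ≈ 411.788 ms.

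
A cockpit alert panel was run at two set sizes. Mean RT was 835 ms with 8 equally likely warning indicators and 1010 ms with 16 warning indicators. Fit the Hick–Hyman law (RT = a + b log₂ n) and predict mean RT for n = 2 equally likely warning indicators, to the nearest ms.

485 ms

RT is linear in log₂ n, so two points fix the line:
  b = (1010 − 835) / (log₂ 16 − log₂ 8) = 175 / (4 − 3) = 175 ms/bit
  a = 835 − 175 × 3 = 310 ms
Then RT(2) = 310 + 175 × log₂ 2 = 310 + 175 × 1 ≈ 485.000 ms.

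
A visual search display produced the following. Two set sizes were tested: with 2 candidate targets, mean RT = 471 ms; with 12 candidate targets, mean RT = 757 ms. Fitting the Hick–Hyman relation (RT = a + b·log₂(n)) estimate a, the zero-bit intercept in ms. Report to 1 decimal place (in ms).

b = (RT₂ − RT₁)/(log₂ n₂ − log₂ n₁) = (757 − 471)/(3.5850 − 1) = 110.640 ms/bit.
Intercept: a = 471 − 110.640·log₂(2) = 360.360 ms.

360.4 ms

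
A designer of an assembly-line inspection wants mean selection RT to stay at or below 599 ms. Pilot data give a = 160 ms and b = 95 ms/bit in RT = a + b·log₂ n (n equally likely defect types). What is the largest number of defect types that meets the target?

Set 160 + 95·log₂ n ≤ 599 → log₂ n ≤ (599 − 160)/95 = 4.6211.
So n ≤ 2^4.6211 = 24.608; the largest integer n is 24.

24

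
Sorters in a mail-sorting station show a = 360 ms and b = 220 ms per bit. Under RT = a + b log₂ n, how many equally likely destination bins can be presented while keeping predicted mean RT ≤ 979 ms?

7

Information budget: (979 − 360)/220 = 2.8136 bits, so n ≤ 2^2.8136 = 7.031 → at most 7.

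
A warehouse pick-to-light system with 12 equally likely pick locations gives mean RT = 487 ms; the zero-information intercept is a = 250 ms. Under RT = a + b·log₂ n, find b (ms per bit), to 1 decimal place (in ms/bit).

66.1 ms/bit

log₂(12) = 3.5850 bits.
b = (RT − a)/log₂ n = (487 − 250) / 3.5850 = 66.109 ms/bit.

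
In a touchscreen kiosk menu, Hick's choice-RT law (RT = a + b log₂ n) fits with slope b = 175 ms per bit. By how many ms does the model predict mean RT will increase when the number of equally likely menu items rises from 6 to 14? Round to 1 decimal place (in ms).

213.9 ms

Only the slope matters, since a is common to both: ΔRT = b·log₂(n₂/n₁).
log₂(14) − log₂(6) = 3.8074 − 2.5850 = 1.2224.
ΔRT = 175 × 1.2224 = 213.919 ms.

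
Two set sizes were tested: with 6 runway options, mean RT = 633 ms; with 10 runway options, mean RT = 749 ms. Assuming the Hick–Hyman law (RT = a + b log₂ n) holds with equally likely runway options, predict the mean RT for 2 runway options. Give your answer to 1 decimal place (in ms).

383.5 ms

With log₂ n on the abscissa the relation is linear; from the two conditions:
  b = (749 − 633) / (log₂ 10 − log₂ 6) = 116 / (3.3219 − 2.5850) = 157.402 ms/bit
  a = 633 − 157.402 × 2.5850 = 226.121 ms
Then RT(2) = 226.121 + 157.402 × log₂ 2 = 226.121 + 157.402 × 1 ≈ 383.523 ms.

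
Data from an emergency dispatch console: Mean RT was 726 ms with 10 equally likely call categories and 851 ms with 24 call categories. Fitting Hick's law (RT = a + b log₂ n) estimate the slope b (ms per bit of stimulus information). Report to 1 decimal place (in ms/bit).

99.0 ms/bit

b = (RT₂ − RT₁)/(log₂ n₂ − log₂ n₁) = (851 − 726)/(4.5850 − 3.3219) = 98.968 ms/bit.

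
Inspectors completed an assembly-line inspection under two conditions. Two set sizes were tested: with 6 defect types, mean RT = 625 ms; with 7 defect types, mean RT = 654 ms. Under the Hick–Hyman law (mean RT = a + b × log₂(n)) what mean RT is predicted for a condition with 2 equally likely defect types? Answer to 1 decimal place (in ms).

Solve the two-equation system in a and b:
  b = (654 − 625) / (log₂ 7 − log₂ 6) = 29 / (2.8074 − 2.5850) = 130.400 ms/bit
  a = 625 − 130.400 × 2.5850 = 287.921 ms
Then RT(2) = 287.921 + 130.400 × log₂ 2 = 287.921 + 130.400 × 1 ≈ 418.321 ms.

418.3 ms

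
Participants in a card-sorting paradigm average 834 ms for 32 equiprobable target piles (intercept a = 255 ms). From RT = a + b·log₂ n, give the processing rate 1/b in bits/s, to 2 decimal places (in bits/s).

8.64 bits/s

b = (834 − 255)/log₂ 32 = 579/5 = 115.800 ms per bit = 0.11580 s/bit; the reciprocal is 8.636 bits/s.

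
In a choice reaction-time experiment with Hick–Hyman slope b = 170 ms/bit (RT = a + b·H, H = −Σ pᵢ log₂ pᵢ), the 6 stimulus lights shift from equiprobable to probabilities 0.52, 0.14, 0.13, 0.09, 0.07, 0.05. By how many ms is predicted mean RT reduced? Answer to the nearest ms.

88 ms

The RT saving is b·ΔH. Equiprobable H₀ = log₂(6) = 2.5850 bits; with the given probabilities H = 2.0676 bits.
b·(H₀ − H) = 170 × (2.5850 − 2.0676) = 87.95 ms.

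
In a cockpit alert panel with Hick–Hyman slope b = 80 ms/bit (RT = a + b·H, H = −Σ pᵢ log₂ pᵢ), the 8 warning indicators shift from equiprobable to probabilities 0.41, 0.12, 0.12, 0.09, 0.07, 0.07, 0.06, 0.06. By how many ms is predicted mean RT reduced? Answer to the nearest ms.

The RT saving is b·ΔH. Equiprobable H₀ = log₂(8) = 3.0000 bits; with the given probabilities H = 2.5984 bits.
b·(H₀ − H) = 80 × (3.0000 − 2.5984) = 32.13 ms.

32 ms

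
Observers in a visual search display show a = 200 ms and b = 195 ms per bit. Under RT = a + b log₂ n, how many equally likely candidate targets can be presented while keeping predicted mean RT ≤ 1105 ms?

24

195·log₂ n ≤ 1105 − 200 = 905, giving log₂ n ≤ 4.6410 and n ≤ 24.951. The largest whole number is 24.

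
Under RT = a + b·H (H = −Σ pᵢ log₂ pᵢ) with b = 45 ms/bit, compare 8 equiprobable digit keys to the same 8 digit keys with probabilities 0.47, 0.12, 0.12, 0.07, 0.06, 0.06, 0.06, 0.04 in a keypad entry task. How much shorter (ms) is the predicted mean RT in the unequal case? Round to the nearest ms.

26 ms

Equiprobable entropy H₀ = log₂ 8 = 3.0000 bits.
Skewed entropy H = −Σ pᵢ log₂ pᵢ = 2.4310 bits.
ΔRT = b·(H₀ − H) = 45 × 0.5690 = 25.60 ms.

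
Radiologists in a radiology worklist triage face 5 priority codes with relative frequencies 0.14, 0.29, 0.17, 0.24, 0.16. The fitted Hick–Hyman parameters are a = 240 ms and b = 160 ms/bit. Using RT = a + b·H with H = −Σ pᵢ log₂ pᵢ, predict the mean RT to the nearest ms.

603 ms

Entropy contributions −pᵢ log₂ pᵢ: 0.3971, 0.5179, 0.4346, 0.4941, 0.4230; sum H = 2.2668 bits.
RT = a + bH = 240 + 160·2.2668 = 602.68 ms.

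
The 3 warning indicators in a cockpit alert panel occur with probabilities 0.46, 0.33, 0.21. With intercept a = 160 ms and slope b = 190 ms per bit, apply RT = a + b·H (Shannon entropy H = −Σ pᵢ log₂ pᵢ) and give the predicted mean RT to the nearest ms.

H = 0.46·log₂(1/0.46) + 0.33·log₂(1/0.33) + 0.21·log₂(1/0.21) = 1.5160 bits.
RT = 160 + 190 × 1.5160 = 448.04 ms.

448 ms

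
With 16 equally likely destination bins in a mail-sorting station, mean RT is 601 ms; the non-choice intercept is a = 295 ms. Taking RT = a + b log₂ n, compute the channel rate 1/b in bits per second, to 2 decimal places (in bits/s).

Choice component = 601 − 295 = 306 ms over log₂(16) = 4 bits.
b = 306 / 4 = 76.500 ms/bit, so 1/b = 13.072 bits/s.

13.07 bits/s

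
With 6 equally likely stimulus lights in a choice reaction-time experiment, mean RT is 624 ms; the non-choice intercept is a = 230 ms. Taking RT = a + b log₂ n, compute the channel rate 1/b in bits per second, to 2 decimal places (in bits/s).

6.56 bits/s

b = (624 − 230)/log₂ 6 = 394/2.5850 = 152.420 ms per bit = 0.15242 s/bit; the reciprocal is 6.561 bits/s.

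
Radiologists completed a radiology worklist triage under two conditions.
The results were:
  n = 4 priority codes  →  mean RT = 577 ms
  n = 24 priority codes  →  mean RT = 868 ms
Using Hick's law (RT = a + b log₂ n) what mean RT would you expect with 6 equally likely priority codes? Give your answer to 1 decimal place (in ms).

Fit slope and intercept:
  b = (868 − 577) / (log₂ 24 − log₂ 4) = 291 / (4.5850 − 2) = 112.574 ms/bit
  a = 577 − 112.574 × 2 = 351.852 ms
Then RT(6) = 351.852 + 112.574 × log₂ 6 = 351.852 + 112.574 × 2.5850 ≈ 642.852 ms.

642.9 ms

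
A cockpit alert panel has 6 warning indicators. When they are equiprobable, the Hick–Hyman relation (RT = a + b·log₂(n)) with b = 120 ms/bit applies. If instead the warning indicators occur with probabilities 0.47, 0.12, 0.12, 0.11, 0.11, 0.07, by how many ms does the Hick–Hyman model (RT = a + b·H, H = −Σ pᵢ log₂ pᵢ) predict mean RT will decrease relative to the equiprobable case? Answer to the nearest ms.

44 ms

The RT saving is b·ΔH. Equiprobable H₀ = log₂(6) = 2.5850 bits; with the given probabilities H = 2.2152 bits.
b·(H₀ − H) = 120 × (2.5850 − 2.2152) = 44.37 ms.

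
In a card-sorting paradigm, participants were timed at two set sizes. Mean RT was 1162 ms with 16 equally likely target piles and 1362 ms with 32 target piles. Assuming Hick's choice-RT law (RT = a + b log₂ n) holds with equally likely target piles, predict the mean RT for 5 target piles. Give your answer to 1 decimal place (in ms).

With log₂ n on the abscissa the relation is linear; from the two conditions:
  b = (1362 − 1162) / (log₂ 32 − log₂ 16) = 200 / (5 − 4) = 200.000 ms/bit
  a = 1162 − 200.000 × 4 = 362.000 ms
Then RT(5) = 362.000 + 200.000 × log₂ 5 = 362.000 + 200.000 × 2.3219 ≈ 826.386 ms.

826.4 ms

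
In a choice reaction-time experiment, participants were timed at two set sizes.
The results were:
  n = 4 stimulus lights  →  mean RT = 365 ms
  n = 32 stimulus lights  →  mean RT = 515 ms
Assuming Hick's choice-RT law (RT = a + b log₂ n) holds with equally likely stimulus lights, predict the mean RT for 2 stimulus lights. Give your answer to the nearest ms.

RT is linear in log₂ n, so two points fix the line:
  b = (515 − 365) / (log₂ 32 − log₂ 4) = 150 / (5 − 2) = 50 ms/bit
  a = 365 − 50 × 2 = 265 ms
Then RT(2) = 265 + 50 × log₂ 2 = 265 + 50 × 1 ≈ 315.000 ms.

315 ms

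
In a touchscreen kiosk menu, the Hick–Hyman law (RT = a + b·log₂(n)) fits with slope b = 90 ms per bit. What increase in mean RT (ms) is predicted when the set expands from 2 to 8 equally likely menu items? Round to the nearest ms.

180 ms

ΔRT = (a + b log₂ n₂) − (a + b log₂ n₁) = b·(log₂ n₂ − log₂ n₁).
log₂(8) − log₂(2) = log₂(8/2) = log₂(4) = 2.
ΔRT = 90 × 2.0000 = 180.000 ms.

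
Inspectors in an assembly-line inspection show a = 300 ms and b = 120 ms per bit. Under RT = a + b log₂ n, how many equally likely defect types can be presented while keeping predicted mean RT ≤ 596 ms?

5

Set 300 + 120·log₂ n ≤ 596 → log₂ n ≤ (596 − 300)/120 = 2.4667.
So n ≤ 2^2.4667 = 5.528; the largest integer n is 5.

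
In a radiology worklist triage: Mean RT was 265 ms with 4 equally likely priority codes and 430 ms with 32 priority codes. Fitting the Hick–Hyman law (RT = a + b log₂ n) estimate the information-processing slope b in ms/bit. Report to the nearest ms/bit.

55 ms/bit

b = (RT₂ − RT₁)/(log₂ n₂ − log₂ n₁) = (430 − 265)/(5 − 2) = 55 ms/bit.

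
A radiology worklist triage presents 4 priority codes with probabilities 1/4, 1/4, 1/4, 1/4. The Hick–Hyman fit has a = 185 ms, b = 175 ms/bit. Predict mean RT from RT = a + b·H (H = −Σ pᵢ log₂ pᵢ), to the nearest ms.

535 ms

Each term −pᵢ log₂ pᵢ: 0.25·2 + 0.25·2 + 0.25·2 + 0.25·2; summed, H = 2.000 bits.
Mean RT = a + bH = 185 + 175·2.000 = 535.00 ms.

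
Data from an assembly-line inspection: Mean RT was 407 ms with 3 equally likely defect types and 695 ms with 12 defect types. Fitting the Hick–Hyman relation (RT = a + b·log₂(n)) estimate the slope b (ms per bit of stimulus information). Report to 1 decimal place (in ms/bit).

144.0 ms/bit

b = (RT₂ − RT₁)/(log₂ n₂ − log₂ n₁) = (695 − 407)/(3.5850 − 1.5850) = 144.000 ms/bit.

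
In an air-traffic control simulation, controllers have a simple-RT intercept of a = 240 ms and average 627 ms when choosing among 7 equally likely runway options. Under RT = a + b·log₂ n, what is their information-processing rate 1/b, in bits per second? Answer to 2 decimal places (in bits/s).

b = (627 − 240)/log₂ 7 = 387/2.8074 = 137.852 ms per bit = 0.13785 s/bit; the reciprocal is 7.254 bits/s.

7.25 bits/s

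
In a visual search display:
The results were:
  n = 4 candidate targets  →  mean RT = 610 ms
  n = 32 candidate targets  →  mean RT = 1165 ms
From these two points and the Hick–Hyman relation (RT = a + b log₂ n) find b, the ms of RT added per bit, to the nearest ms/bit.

185 ms/bit

Slope: b = (1165 − 610) / (log₂ 32 − log₂ 4) = 555/3.0000 = 185 ms/bit.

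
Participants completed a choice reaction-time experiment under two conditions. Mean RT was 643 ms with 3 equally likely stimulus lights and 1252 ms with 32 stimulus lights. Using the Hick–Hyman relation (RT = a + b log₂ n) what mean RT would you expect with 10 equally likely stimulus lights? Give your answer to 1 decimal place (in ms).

Fit slope and intercept:
  b = (1252 − 643) / (log₂ 32 − log₂ 3) = 609 / (5 − 1.5850) = 178.329 ms/bit
  a = 643 − 178.329 × 1.5850 = 360.355 ms
Then RT(10) = 360.355 + 178.329 × log₂ 10 = 360.355 + 178.329 × 3.3219 ≈ 952.751 ms.

952.8 ms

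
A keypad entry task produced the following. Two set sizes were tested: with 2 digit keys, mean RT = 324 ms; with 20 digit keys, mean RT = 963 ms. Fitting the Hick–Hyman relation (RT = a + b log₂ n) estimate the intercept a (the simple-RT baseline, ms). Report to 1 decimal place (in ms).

The slope on a log₂ axis is (963 − 324) / (4.3219 − 1) = 192.358 ms/bit.
Intercept: a = 324 − 192.358·log₂(2) = 131.642 ms.

131.6 ms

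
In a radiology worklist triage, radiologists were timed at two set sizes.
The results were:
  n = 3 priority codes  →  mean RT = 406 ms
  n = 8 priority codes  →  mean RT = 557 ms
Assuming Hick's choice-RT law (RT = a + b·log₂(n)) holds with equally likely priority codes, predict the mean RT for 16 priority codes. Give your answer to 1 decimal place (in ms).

663.7 ms

Fit slope and intercept:
  b = (557 − 406) / (log₂ 8 − log₂ 3) = 151 / (3 − 1.5850) = 106.711 ms/bit
  a = 406 − 106.711 × 1.5850 = 236.867 ms
Then RT(16) = 236.867 + 106.711 × log₂ 16 = 236.867 + 106.711 × 4 ≈ 663.711 ms.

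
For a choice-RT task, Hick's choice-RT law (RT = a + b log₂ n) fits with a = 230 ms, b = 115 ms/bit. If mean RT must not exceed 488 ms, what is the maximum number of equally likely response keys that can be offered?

4

Information budget: (488 − 230)/115 = 2.2435 bits, so n ≤ 2^2.2435 = 4.735 → at most 4.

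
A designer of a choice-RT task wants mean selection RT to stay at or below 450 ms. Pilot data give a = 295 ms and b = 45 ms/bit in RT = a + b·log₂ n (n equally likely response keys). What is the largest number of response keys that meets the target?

Information budget: (450 − 295)/45 = 3.4444 bits, so n ≤ 2^3.4444 = 10.886 → at most 10.

10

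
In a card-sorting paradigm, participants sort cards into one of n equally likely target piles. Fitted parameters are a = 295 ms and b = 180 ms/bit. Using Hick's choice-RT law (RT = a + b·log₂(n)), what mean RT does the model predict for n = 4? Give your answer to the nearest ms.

log₂(4) = 2 bits, so RT = 295 + 180 × 2 ≈ 655.000 ms.

655 ms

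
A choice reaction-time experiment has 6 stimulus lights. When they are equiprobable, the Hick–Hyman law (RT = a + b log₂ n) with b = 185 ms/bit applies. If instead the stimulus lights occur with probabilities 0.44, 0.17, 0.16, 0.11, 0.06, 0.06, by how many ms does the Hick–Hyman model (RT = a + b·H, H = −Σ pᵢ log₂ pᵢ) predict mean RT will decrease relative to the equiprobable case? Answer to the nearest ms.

68 ms

Equiprobable entropy H₀ = log₂ 6 = 2.5850 bits.
Skewed entropy H = −Σ pᵢ log₂ pᵢ = 2.2161 bits.
ΔRT = b·(H₀ − H) = 185 × 0.3689 = 68.24 ms.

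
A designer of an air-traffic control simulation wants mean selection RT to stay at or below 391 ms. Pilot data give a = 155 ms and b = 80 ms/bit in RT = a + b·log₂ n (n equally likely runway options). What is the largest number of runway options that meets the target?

80·log₂ n ≤ 391 − 155 = 236, giving log₂ n ≤ 2.9500 and n ≤ 7.727. The largest whole number is 7.

7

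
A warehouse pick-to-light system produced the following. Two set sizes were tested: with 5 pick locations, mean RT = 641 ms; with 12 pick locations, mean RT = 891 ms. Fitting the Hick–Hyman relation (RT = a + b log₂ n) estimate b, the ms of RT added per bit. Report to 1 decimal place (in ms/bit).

197.9 ms/bit

Slope: b = (891 − 641) / (log₂ 12 − log₂ 5) = 250/1.2630 = 197.936 ms/bit.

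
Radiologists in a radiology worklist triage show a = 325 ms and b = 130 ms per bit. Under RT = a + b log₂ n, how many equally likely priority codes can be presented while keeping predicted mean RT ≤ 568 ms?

3

130·log₂ n ≤ 568 − 325 = 243, giving log₂ n ≤ 1.8692 and n ≤ 3.653. The largest whole number is 3.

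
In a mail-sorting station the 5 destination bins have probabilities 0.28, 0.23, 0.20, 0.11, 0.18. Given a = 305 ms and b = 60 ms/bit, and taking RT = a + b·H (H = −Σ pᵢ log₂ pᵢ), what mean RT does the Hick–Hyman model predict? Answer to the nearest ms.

H = 0.28·log₂(1/0.28) + 0.23·log₂(1/0.23) + 0.20·log₂(1/0.20) + 0.11·log₂(1/0.11) + 0.18·log₂(1/0.18) = 2.2619 bits.
RT = 305 + 60 × 2.2619 = 440.71 ms.

441 ms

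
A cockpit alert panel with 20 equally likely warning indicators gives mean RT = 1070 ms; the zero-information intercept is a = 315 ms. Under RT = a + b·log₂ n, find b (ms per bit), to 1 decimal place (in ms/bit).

20 alternatives carry log₂ 20 = 4.3219 bits; the choice cost is 1070 − 315 = 755 ms, so b = 755/4.3219 = 174.691 ms/bit.

174.7 ms/bit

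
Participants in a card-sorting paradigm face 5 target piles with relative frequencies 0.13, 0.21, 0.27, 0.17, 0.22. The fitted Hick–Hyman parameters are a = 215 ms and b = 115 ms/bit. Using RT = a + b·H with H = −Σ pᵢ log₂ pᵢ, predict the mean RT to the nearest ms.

H = 0.13·log₂(1/0.13) + 0.21·log₂(1/0.21) + 0.27·log₂(1/0.27) + 0.17·log₂(1/0.17) + 0.22·log₂(1/0.22) = 2.2806 bits.
RT = 215 + 115 × 2.2806 = 477.27 ms.

477 ms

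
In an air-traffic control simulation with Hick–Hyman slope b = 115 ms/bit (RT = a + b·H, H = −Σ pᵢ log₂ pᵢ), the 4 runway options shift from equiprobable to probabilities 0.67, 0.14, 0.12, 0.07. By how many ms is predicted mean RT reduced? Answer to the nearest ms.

67 ms

The RT saving is b·ΔH. Equiprobable H₀ = log₂(4) = 2.0000 bits; with the given probabilities H = 1.4198 bits.
b·(H₀ − H) = 115 × (2.0000 − 1.4198) = 66.72 ms.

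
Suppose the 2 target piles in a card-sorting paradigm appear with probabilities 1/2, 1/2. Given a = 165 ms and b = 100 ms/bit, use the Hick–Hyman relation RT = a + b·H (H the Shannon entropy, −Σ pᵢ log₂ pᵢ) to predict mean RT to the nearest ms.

265 ms

H = −Σ pᵢ log₂ pᵢ = 0.5·1 + 0.5·1 = 1.000 bits.
RT = 165 + 100 × 1.000 = 265.00 ms.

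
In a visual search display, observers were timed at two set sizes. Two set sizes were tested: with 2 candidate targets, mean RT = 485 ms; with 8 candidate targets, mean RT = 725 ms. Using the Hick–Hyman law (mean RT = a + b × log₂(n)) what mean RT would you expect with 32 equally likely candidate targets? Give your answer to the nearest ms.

Solve the two-equation system in a and b:
  b = (725 − 485) / (log₂ 8 − log₂ 2) = 240 / (3 − 1) = 120 ms/bit
  a = 485 − 120 × 1 = 365 ms
Then RT(32) = 365 + 120 × log₂ 32 = 365 + 120 × 5 ≈ 965.000 ms.

965 ms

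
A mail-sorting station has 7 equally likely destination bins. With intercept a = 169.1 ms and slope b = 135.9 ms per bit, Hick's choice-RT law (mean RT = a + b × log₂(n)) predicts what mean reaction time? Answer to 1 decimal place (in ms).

log₂(7) = 2.8074 bits, so RT = 169.1 + 135.9 × 2.8074 ≈ 550.620 ms.

550.6 ms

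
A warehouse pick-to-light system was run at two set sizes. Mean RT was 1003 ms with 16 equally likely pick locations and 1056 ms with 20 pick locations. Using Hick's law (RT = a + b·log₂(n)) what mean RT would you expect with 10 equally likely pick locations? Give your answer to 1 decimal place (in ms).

With log₂ n on the abscissa the relation is linear; from the two conditions:
  b = (1056 − 1003) / (log₂ 20 − log₂ 16) = 53 / (4.3219 − 4) = 164.633 ms/bit
  a = 1003 − 164.633 × 4 = 344.468 ms
Then RT(10) = 344.468 + 164.633 × log₂ 10 = 344.468 + 164.633 × 3.3219 ≈ 891.367 ms.

891.4 ms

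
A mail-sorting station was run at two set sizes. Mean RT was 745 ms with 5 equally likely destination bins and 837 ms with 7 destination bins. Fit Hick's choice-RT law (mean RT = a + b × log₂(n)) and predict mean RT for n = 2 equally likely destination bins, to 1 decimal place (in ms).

494.5 ms

RT is linear in log₂ n, so two points fix the line:
  b = (837 − 745) / (log₂ 7 − log₂ 5) = 92 / (2.8074 − 2.3219) = 189.524 ms/bit
  a = 745 − 189.524 × 2.3219 = 304.939 ms
Then RT(2) = 304.939 + 189.524 × log₂ 2 = 304.939 + 189.524 × 1 ≈ 494.463 ms.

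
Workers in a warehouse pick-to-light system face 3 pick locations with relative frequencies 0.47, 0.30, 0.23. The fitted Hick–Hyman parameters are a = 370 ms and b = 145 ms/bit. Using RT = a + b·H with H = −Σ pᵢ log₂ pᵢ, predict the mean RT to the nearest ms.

H = 0.47·log₂(1/0.47) + 0.30·log₂(1/0.30) + 0.23·log₂(1/0.23) = 1.5207 bits.
RT = 370 + 145 × 1.5207 = 590.50 ms.

591 ms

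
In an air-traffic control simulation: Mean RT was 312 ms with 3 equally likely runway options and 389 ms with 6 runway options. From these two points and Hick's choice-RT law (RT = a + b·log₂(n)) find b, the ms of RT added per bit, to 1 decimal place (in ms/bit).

77.0 ms/bit

The slope on a log₂ axis is (389 − 312) / (2.5850 − 1.5850) = 77.000 ms/bit.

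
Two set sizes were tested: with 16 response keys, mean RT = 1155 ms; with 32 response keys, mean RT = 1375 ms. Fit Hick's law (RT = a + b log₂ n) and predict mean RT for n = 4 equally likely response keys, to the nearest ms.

715 ms

RT is linear in log₂ n, so two points fix the line:
  b = (1375 − 1155) / (log₂ 32 − log₂ 16) = 220 / (5 − 4) = 220 ms/bit
  a = 1155 − 220 × 4 = 275 ms
Then RT(4) = 275 + 220 × log₂ 4 = 275 + 220 × 2 ≈ 715.000 ms.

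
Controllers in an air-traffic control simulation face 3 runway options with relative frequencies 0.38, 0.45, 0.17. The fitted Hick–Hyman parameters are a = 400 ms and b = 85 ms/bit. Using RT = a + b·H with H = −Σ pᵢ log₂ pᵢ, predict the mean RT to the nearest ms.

Entropy contributions −pᵢ log₂ pᵢ: 0.5305, 0.5184, 0.4346; sum H = 1.4834 bits.
RT = a + bH = 400 + 85·1.4834 = 526.09 ms.

526 ms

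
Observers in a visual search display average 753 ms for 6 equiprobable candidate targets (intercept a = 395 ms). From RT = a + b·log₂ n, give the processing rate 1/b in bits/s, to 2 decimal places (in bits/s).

7.22 bits/s

Choice component = 753 − 395 = 358 ms over log₂(6) = 2.5850 bits.
b = 358 / 2.5850 = 138.493 ms/bit, so 1/b = 7.221 bits/s.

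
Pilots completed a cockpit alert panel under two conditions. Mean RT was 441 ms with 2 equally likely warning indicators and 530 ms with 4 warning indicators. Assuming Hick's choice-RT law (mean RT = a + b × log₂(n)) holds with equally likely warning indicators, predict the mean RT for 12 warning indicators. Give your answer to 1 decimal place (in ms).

Solve the two-equation system in a and b:
  b = (530 − 441) / (log₂ 4 − log₂ 2) = 89 / (2 − 1) = 89.000 ms/bit
  a = 441 − 89.000 × 1 = 352.000 ms
Then RT(12) = 352.000 + 89.000 × log₂ 12 = 352.000 + 89.000 × 3.5850 ≈ 671.062 ms.

671.1 ms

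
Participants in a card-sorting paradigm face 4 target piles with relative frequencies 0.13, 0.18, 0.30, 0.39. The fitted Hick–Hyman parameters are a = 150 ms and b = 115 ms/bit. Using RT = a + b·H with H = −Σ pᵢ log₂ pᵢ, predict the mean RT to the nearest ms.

366 ms

Entropy contributions −pᵢ log₂ pᵢ: 0.3826, 0.4453, 0.5211, 0.5298; sum H = 1.8788 bits.
RT = a + bH = 150 + 115·1.8788 = 366.07 ms.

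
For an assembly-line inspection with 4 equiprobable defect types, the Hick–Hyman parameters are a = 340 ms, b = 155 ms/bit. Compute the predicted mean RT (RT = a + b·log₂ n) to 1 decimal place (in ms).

log₂(4) = 2 bits, so RT = 340 + 155 × 2 ≈ 650.000 ms.

650.0 ms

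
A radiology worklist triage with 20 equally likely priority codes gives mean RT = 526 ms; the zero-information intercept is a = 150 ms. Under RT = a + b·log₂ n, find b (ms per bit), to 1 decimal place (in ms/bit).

87.0 ms/bit

b = (526 − 150) / log₂(20) = 376 / 4.3219 = 86.998 ms/bit.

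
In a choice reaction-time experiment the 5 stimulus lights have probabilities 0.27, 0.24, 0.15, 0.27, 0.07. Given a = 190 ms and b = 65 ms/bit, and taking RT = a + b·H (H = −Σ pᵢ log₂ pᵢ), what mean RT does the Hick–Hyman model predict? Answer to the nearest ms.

Entropy contributions −pᵢ log₂ pᵢ: 0.5100, 0.4941, 0.4105, 0.5100, 0.2686; sum H = 2.1933 bits.
RT = a + bH = 190 + 65·2.1933 = 332.56 ms.

333 ms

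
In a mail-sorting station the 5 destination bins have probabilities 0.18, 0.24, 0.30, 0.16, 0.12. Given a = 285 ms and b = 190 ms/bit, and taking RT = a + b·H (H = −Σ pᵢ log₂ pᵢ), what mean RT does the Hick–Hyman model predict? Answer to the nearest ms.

713 ms

Entropy contributions −pᵢ log₂ pᵢ: 0.4453, 0.4941, 0.5211, 0.4230, 0.3671; sum H = 2.2506 bits.
RT = a + bH = 285 + 190·2.2506 = 712.62 ms.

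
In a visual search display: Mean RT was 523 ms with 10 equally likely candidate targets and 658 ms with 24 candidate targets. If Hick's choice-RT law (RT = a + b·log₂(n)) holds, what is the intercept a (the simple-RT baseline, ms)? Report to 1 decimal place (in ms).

The slope on a log₂ axis is (658 − 523) / (4.5850 − 3.3219) = 106.885 ms/bit.
a = RT₁ − b·log₂ n₁ = 523 − 106.885 × 3.3219 = 167.934 ms.

167.9 ms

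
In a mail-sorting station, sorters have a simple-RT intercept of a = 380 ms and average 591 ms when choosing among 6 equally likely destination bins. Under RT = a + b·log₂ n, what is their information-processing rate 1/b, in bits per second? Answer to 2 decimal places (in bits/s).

b = (591 − 380)/log₂ 6 = 211/2.5850 = 81.626 ms per bit = 0.08163 s/bit; the reciprocal is 12.251 bits/s.

12.25 bits/s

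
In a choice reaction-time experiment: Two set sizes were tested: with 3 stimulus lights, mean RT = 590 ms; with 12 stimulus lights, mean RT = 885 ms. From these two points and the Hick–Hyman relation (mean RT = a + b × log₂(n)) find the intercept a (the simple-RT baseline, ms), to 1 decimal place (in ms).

356.2 ms

b = (RT₂ − RT₁)/(log₂ n₂ − log₂ n₁) = (885 − 590)/(3.5850 − 1.5850) = 147.500 ms/bit.
Intercept: a = 590 − 147.500·log₂(3) = 356.218 ms.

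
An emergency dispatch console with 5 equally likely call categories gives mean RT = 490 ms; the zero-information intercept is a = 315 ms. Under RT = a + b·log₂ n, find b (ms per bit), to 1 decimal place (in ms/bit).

75.4 ms/bit

b = (490 − 315) / log₂(5) = 175 / 2.3219 = 75.368 ms/bit.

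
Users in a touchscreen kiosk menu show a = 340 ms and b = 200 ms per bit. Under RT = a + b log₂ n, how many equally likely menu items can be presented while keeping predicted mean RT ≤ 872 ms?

6

Information budget: (872 − 340)/200 = 2.6600 bits, so n ≤ 2^2.6600 = 6.320 → at most 6.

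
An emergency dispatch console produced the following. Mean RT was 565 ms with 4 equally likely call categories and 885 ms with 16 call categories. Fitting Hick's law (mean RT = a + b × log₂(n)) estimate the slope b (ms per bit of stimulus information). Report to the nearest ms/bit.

160 ms/bit

Slope: b = (885 − 565) / (log₂ 16 − log₂ 4) = 320/2.0000 = 160 ms/bit.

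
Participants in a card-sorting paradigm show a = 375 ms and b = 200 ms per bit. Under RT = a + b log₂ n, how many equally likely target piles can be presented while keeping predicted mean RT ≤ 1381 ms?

Set 375 + 200·log₂ n ≤ 1381 → log₂ n ≤ (1381 − 375)/200 = 5.0300.
So n ≤ 2^5.0300 = 32.672; the largest integer n is 32.

32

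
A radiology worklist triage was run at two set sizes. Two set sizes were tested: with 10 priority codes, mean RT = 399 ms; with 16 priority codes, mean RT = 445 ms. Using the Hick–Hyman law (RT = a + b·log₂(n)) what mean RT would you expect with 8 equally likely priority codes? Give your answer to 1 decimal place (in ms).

377.2 ms

Solve the two-equation system in a and b:
  b = (445 − 399) / (log₂ 16 − log₂ 10) = 46 / (4 − 3.3219) = 67.839 ms/bit
  a = 399 − 67.839 × 3.3219 = 173.642 ms
Then RT(8) = 173.642 + 67.839 × log₂ 8 = 173.642 + 67.839 × 3 ≈ 377.161 ms.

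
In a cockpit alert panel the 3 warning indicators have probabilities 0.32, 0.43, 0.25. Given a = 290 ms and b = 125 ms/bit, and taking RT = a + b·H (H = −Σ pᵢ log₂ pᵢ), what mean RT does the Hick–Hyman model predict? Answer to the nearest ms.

H = 0.32·log₂(1/0.32) + 0.43·log₂(1/0.43) + 0.25·log₂(1/0.25) = 1.5496 bits.
RT = 290 + 125 × 1.5496 = 483.70 ms.

484 ms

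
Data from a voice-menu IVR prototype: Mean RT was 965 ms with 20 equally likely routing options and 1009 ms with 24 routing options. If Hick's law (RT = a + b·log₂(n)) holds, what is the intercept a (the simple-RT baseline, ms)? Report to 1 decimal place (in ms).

Slope: b = (1009 − 965) / (log₂ 24 − log₂ 20) = 44/0.2630 = 167.278 ms/bit.
a = RT₁ − b·log₂ n₁ = 965 − 167.278 × 4.3219 = 242.034 ms.

242.0 ms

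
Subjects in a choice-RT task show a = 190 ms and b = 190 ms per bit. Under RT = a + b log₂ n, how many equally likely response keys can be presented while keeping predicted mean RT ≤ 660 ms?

Set 190 + 190·log₂ n ≤ 660 → log₂ n ≤ (660 − 190)/190 = 2.4737.
So n ≤ 2^2.4737 = 5.555; the largest integer n is 5.

5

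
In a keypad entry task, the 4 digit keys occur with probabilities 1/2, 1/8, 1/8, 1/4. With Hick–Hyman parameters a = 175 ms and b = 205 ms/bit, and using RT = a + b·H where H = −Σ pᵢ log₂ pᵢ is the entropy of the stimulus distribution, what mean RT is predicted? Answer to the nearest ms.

534 ms

Each term −pᵢ log₂ pᵢ: 0.5·1 + 0.125·3 + 0.125·3 + 0.25·2; summed, H = 1.750 bits.
Mean RT = a + bH = 175 + 205·1.750 = 533.75 ms.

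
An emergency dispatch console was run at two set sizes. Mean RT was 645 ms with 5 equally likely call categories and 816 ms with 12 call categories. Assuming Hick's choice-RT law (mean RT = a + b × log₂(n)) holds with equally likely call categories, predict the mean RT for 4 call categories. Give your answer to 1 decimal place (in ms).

With log₂ n on the abscissa the relation is linear; from the two conditions:
  b = (816 − 645) / (log₂ 12 − log₂ 5) = 171 / (3.5850 − 2.3219) = 135.388 ms/bit
  a = 645 − 135.388 × 2.3219 = 330.638 ms
Then RT(4) = 330.638 + 135.388 × log₂ 4 = 330.638 + 135.388 × 2 ≈ 601.415 ms.

601.4 ms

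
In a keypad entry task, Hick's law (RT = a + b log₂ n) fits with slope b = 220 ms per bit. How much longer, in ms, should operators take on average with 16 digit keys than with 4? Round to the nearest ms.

Only the slope matters, since a is common to both: ΔRT = b·log₂(n₂/n₁).
log₂(16) − log₂(4) = log₂(16/4) = log₂(4) = 2.
ΔRT = 220 × 2.0000 = 440.000 ms.

440 ms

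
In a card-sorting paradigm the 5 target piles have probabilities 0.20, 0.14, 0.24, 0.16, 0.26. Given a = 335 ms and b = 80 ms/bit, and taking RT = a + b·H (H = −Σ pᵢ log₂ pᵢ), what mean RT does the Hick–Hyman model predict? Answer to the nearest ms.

H = 0.20·log₂(1/0.20) + 0.14·log₂(1/0.14) + 0.24·log₂(1/0.24) + 0.16·log₂(1/0.16) + 0.26·log₂(1/0.26) = 2.2839 bits.
RT = 335 + 80 × 2.2839 = 517.71 ms.

518 ms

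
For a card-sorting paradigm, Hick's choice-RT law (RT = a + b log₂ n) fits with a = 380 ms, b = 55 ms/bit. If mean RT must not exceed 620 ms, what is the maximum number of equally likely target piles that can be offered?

20

Information budget: (620 − 380)/55 = 4.3636 bits, so n ≤ 2^4.3636 = 20.587 → at most 20.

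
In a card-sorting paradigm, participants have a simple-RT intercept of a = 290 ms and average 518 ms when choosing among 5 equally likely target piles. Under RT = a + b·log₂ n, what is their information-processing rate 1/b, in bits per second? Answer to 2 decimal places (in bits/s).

b = (518 − 290)/log₂ 5 = 228/2.3219 = 98.194 ms per bit = 0.09819 s/bit; the reciprocal is 10.184 bits/s.

10.18 bits/s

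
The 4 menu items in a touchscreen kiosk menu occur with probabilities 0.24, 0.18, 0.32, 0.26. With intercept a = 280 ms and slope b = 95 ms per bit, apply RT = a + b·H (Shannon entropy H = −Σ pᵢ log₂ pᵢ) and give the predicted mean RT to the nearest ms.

Entropy contributions −pᵢ log₂ pᵢ: 0.4941, 0.4453, 0.5260, 0.5053; sum H = 1.9708 bits.
RT = a + bH = 280 + 95·1.9708 = 467.22 ms.

467 ms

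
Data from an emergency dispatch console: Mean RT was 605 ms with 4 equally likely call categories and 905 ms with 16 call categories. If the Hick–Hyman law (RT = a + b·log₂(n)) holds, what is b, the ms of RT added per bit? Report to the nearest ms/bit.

150 ms/bit

Slope: b = (905 − 605) / (log₂ 16 − log₂ 4) = 300/2.0000 = 150 ms/bit.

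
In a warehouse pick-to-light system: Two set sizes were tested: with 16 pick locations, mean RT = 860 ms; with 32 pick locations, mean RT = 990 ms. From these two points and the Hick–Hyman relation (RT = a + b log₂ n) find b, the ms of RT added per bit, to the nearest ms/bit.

Slope: b = (990 − 860) / (log₂ 32 − log₂ 16) = 130/1.0000 = 130 ms/bit.

130 ms/bit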